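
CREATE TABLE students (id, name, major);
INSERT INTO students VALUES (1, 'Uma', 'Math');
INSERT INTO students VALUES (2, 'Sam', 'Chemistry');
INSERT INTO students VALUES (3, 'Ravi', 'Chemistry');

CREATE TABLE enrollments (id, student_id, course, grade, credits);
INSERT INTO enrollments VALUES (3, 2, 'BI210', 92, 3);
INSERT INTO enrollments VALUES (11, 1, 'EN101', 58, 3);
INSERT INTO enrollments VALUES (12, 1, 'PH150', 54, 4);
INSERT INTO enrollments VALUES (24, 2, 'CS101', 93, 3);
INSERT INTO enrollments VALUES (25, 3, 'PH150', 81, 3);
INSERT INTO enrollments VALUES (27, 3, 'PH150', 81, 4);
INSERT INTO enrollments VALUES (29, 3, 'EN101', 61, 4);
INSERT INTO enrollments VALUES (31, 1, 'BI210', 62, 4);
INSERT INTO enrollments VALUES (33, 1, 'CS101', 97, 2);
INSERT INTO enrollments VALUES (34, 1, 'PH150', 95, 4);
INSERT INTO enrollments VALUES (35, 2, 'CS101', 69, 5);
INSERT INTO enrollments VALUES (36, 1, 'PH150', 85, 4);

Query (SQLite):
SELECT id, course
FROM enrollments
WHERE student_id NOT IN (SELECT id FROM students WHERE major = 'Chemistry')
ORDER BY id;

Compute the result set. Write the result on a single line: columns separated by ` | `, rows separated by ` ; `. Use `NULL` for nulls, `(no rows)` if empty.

11 | EN101 ; 12 | PH150 ; 31 | BI210 ; 33 | CS101 ; 34 | PH150 ; 36 | PH150

Inner query: students.id where major = 'Chemistry'.
Outer: keep enrollments rows whose student_id is not in that set.
Inner query → {2, 3}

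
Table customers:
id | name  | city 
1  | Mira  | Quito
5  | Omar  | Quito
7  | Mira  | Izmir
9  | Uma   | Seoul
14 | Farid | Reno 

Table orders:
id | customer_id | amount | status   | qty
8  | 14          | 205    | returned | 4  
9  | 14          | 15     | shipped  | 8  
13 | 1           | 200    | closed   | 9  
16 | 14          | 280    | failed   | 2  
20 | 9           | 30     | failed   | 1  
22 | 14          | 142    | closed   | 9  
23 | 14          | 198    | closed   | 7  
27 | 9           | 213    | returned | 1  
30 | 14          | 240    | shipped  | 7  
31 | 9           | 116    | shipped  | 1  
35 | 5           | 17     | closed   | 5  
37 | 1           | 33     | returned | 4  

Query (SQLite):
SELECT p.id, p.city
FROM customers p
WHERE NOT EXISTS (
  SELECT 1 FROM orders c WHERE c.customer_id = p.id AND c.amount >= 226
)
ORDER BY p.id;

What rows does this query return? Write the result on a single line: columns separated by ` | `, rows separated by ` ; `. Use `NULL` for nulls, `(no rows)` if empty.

1 | Quito ; 5 | Quito ; 7 | Izmir ; 9 | Seoul

For each customers row, check whether any orders with matching customer_id has amount >= 226.
Keep rows where that is false.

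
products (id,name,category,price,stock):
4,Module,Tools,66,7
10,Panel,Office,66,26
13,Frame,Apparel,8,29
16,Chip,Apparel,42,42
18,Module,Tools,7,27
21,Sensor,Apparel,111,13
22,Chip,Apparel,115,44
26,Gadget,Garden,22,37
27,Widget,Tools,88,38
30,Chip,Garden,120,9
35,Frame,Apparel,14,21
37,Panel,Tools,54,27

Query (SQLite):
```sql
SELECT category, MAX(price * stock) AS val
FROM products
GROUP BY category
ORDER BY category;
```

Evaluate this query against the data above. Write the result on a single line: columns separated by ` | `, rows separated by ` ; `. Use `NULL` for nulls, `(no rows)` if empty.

For each row compute price * stock.
Group by category; take MAX of the expression per group.
  Apparel: ids {13, 16, 21, 22, 35} → MAX(price * stock)=5060
  Garden: ids {26, 30} → MAX(price * stock)=1080
  Office: ids {10} → MAX(price * stock)=1716
  Tools: ids {4, 18, 27, 37} → MAX(price * stock)=3344

Apparel | 5060 ; Garden | 1080 ; Office | 1716 ; Tools | 3344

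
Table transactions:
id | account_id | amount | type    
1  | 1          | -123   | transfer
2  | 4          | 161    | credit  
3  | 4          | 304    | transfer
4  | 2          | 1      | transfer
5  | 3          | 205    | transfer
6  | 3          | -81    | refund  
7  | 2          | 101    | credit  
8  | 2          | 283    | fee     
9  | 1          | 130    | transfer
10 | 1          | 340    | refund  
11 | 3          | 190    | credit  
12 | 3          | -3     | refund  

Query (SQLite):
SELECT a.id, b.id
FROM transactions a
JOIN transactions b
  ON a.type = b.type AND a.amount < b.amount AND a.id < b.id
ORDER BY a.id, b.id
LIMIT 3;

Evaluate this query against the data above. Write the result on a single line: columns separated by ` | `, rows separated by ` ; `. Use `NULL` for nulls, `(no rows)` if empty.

1 | 3 ; 1 | 4 ; 1 | 5

Pairs (a,b) with same type, a.amount < b.amount, a.id < b.id.
type groups: credit:{2,7,11} fee:{8} refund:{6,10,12} transfer:{1,3,4,5,9}
Ordered by (a.id, b.id); first 3.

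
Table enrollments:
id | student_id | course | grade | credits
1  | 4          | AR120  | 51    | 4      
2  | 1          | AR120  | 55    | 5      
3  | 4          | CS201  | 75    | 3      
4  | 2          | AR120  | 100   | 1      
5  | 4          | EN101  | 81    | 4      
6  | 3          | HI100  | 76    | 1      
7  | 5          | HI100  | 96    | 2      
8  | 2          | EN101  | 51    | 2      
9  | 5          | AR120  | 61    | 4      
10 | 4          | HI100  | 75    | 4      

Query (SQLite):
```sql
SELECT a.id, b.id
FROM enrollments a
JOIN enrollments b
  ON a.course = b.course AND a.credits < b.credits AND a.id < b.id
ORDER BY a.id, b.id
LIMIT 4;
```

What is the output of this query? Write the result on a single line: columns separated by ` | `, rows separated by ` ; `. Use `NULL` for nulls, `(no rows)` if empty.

Pairs (a,b) with same course, a.credits < b.credits, a.id < b.id.
course groups: AR120:{1,2,4,9} CS201:{3} EN101:{5,8} HI100:{6,7,10}
Ordered by (a.id, b.id); first 4.

1 | 2 ; 4 | 9 ; 6 | 7 ; 6 | 10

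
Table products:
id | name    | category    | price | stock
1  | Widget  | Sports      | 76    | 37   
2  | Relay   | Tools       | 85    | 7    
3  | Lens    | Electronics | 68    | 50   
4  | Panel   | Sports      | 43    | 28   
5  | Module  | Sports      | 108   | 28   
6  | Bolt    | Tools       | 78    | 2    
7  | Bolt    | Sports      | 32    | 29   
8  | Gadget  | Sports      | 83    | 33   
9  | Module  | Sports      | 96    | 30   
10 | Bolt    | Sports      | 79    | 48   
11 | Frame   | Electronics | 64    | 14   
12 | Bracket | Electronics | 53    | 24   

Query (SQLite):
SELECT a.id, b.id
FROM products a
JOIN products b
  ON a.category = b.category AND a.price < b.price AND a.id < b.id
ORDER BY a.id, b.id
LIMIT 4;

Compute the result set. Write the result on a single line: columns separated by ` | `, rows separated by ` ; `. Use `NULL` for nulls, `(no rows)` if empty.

1 | 5 ; 1 | 8 ; 1 | 9 ; 1 | 10

Pairs (a,b) with same category, a.price < b.price, a.id < b.id.
category groups: Electronics:{3,11,12} Sports:{1,4,5,7,8,9,10} Tools:{2,6}
Ordered by (a.id, b.id); first 4.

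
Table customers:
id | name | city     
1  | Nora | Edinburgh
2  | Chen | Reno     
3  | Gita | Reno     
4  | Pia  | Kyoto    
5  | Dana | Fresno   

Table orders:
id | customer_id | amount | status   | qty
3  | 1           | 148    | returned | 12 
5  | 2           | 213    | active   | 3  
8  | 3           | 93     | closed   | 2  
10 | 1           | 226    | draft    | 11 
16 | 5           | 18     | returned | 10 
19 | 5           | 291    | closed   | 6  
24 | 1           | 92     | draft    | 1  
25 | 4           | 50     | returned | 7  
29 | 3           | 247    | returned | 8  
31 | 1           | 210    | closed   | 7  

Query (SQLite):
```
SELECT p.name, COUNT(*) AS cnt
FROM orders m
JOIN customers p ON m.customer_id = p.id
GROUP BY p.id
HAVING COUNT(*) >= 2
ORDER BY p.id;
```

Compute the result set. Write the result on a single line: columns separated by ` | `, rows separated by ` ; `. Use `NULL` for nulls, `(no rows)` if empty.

Nora | 4 ; Gita | 2 ; Dana | 2

Join each orders row to its customers via customer_id.
Group joined rows by customers.id; compute COUNT(*) per group.
HAVING: keep groups with count ≥ 2.
  1: ids {3, 10, 24, 31} → COUNT(*)=4
  2: ids {5} → COUNT(*)=1
  3: ids {8, 29} → COUNT(*)=2
  4: ids {25} → COUNT(*)=1
  5: ids {16, 19} → COUNT(*)=2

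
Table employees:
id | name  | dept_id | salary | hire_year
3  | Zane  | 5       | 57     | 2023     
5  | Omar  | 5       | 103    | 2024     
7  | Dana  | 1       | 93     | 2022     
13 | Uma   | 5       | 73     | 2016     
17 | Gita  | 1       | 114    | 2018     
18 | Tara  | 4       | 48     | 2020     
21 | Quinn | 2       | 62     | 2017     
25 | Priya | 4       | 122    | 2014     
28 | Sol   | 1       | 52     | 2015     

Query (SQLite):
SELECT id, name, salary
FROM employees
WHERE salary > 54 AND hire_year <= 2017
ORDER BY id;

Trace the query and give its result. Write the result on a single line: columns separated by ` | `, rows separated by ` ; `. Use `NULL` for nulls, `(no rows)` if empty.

salary > 54: ids {3, 5, 7, 13, 17, 21, 25}
hire_year <= 2017: ids {13, 21, 25, 28}
Combine with AND.

13 | Uma | 73 ; 21 | Quinn | 62 ; 25 | Priya | 122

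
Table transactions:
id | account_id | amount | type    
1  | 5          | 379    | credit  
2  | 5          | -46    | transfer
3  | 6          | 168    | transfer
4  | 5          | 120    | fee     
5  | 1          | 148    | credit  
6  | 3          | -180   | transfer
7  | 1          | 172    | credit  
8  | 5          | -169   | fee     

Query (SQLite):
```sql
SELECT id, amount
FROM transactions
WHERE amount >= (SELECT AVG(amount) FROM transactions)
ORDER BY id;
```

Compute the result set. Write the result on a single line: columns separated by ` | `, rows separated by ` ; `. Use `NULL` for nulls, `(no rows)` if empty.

1 | 379 ; 3 | 168 ; 4 | 120 ; 5 | 148 ; 7 | 172

Scalar subquery: AVG(amount) over all transactions rows = 74.0.
Keep rows where amount >= that value.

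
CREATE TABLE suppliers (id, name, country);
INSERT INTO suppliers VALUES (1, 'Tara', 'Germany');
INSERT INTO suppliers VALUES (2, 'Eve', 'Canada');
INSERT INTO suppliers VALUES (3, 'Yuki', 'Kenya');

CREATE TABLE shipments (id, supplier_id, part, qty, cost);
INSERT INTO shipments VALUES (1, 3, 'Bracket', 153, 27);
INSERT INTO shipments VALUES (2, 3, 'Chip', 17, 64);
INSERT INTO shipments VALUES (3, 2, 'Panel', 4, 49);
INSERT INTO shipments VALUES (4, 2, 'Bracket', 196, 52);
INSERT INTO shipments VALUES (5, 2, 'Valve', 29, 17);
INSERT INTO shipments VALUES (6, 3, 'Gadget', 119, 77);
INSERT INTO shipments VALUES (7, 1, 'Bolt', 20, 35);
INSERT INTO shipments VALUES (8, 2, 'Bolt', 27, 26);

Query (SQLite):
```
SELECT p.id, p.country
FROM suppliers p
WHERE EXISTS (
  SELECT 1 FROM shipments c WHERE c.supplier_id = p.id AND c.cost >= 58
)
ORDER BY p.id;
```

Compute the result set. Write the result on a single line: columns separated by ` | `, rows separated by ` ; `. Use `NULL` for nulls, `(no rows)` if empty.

3 | Kenya

For each suppliers row, check whether any shipments with matching supplier_id has cost >= 58.
Keep rows where that is true.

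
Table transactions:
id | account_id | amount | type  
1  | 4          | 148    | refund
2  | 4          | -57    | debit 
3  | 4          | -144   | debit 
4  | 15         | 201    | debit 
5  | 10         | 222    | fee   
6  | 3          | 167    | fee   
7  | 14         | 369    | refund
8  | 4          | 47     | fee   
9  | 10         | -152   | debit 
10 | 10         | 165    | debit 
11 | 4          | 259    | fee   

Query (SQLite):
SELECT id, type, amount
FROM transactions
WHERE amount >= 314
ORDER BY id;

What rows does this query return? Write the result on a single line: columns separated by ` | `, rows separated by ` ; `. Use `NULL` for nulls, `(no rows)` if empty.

amount >= 314: ids {7}

7 | refund | 369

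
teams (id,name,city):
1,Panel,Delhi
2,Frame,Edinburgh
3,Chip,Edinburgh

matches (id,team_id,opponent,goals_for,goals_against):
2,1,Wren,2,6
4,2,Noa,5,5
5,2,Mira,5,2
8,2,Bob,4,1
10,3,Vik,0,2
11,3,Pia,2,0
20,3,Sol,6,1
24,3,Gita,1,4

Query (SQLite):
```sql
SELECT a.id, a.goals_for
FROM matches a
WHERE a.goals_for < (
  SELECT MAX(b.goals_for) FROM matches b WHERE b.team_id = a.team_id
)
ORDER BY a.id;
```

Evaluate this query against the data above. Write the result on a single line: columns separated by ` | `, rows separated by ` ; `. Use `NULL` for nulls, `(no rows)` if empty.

8 | 4 ; 10 | 0 ; 11 | 2 ; 24 | 1

For each matches row a, compute MAX(goals_for) over rows sharing a.team_id.
Keep row a if a.goals_for < that per-group MAX.
  team_id=1: MAX(goals_for) = 2
  team_id=2: MAX(goals_for) = 5
  team_id=3: MAX(goals_for) = 6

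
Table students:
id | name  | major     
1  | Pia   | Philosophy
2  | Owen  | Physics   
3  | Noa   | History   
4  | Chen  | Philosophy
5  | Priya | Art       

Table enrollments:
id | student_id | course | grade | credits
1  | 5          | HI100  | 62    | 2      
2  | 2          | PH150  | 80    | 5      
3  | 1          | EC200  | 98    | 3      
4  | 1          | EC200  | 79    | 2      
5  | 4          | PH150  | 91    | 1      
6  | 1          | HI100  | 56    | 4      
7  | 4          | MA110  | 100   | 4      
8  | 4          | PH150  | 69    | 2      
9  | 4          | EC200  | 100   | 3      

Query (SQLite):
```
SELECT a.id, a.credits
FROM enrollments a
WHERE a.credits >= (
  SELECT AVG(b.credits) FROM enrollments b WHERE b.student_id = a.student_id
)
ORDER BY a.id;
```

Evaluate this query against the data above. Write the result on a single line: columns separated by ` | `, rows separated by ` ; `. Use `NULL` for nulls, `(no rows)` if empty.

1 | 2 ; 2 | 5 ; 3 | 3 ; 6 | 4 ; 7 | 4 ; 9 | 3

For each enrollments row a, compute AVG(credits) over rows sharing a.student_id.
Keep row a if a.credits >= that per-group AVG.
  student_id=1: AVG(credits) = 3.0
  student_id=2: AVG(credits) = 5.0
  student_id=4: AVG(credits) = 2.5
  student_id=5: AVG(credits) = 2.0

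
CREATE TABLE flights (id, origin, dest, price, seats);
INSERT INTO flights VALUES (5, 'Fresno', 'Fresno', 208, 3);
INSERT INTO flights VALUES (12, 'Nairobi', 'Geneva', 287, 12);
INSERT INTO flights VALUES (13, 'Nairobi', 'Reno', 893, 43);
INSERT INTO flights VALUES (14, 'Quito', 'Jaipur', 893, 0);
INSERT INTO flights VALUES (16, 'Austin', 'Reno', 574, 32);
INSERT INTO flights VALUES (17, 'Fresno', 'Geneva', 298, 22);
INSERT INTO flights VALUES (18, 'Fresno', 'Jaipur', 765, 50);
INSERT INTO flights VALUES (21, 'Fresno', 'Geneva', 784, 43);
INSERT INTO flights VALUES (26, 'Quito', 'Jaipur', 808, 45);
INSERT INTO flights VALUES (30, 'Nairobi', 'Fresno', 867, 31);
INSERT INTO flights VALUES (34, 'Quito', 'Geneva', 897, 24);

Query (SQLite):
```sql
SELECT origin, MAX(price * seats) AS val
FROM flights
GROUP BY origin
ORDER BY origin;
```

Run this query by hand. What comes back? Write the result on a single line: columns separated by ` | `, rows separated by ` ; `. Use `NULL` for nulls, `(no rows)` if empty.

Austin | 18368 ; Fresno | 38250 ; Nairobi | 38399 ; Quito | 36360

For each row compute price * seats.
Group by origin; take MAX of the expression per group.
  Austin: ids {16} → MAX(price * seats)=18368
  Fresno: ids {5, 17, 18, 21} → MAX(price * seats)=38250
  Nairobi: ids {12, 13, 30} → MAX(price * seats)=38399
  Quito: ids {14, 26, 34} → MAX(price * seats)=36360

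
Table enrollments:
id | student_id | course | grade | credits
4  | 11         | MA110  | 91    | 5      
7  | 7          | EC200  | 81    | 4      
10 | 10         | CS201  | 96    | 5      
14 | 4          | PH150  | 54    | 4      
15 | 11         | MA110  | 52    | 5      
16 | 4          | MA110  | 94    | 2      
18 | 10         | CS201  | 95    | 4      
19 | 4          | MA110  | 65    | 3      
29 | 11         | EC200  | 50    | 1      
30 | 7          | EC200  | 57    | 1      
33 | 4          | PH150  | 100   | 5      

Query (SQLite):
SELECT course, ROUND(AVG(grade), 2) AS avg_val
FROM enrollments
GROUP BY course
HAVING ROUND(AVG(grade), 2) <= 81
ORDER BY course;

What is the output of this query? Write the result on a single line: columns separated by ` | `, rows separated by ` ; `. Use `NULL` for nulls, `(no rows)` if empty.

Partition enrollments by course; compute ROUND(AVG(grade), 2) within each group.
HAVING: keep groups where ROUND(AVG(grade), 2) <= 81.
  CS201: ids {10, 18} → ROUND(AVG(grade), 2)=95.5
  EC200: ids {7, 29, 30} → ROUND(AVG(grade), 2)=62.67
  MA110: ids {4, 15, 16, 19} → ROUND(AVG(grade), 2)=75.5
  PH150: ids {14, 33} → ROUND(AVG(grade), 2)=77

EC200 | 62.67 ; MA110 | 75.5 ; PH150 | 77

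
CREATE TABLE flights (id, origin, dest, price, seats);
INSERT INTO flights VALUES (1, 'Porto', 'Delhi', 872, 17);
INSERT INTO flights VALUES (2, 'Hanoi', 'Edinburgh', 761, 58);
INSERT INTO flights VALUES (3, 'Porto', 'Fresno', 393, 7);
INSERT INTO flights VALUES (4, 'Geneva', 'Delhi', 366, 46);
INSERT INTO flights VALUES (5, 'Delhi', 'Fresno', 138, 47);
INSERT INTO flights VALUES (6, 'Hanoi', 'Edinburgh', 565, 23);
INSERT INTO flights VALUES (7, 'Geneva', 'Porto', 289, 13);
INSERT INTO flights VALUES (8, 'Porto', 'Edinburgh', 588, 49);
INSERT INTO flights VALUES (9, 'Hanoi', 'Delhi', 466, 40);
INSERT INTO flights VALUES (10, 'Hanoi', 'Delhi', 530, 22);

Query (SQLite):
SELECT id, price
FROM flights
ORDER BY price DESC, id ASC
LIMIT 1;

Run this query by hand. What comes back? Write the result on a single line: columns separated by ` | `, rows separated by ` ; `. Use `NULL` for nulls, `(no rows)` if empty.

Sort by price desc, tiebreak id asc: (872, id=1), (761, id=2), (588, id=8), (565, id=6) …. Take first 1.

1 | 872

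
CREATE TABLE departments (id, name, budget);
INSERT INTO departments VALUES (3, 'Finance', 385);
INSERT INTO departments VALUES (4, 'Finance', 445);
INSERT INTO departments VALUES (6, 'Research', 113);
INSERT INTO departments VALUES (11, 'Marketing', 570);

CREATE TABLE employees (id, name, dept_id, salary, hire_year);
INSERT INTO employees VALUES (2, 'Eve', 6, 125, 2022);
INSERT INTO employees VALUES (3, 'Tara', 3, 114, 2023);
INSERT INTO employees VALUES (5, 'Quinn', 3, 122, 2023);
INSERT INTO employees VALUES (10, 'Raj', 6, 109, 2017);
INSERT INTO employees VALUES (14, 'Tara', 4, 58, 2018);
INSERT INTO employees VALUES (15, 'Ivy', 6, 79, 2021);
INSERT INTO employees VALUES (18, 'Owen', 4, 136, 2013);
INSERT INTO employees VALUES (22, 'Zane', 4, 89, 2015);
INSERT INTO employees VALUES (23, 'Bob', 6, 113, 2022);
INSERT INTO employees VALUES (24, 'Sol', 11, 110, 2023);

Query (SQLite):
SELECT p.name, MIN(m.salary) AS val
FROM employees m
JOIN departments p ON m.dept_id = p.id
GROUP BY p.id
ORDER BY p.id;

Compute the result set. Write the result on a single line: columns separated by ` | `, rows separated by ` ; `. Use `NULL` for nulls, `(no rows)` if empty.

Join each employees row to its departments via dept_id.
Group joined rows by departments.id; compute MIN(m.salary) per group.
  3: ids {3, 5} → MIN(m.salary)=114
  4: ids {14, 18, 22} → MIN(m.salary)=58
  6: ids {2, 10, 15, 23} → MIN(m.salary)=79
  11: ids {24} → MIN(m.salary)=110

Finance | 114 ; Finance | 58 ; Research | 79 ; Marketing | 110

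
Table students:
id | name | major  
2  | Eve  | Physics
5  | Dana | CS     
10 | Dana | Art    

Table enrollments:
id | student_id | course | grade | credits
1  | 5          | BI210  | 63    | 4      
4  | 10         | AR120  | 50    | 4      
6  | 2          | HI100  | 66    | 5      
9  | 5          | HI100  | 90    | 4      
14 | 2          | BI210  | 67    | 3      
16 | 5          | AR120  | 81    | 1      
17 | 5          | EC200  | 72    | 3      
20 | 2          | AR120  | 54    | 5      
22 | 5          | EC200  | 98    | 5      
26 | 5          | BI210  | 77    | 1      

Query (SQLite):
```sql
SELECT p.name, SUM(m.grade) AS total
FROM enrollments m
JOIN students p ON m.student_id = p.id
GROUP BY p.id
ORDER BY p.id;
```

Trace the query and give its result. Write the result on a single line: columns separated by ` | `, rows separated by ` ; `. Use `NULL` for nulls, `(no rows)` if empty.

Join each enrollments row to its students via student_id.
Group joined rows by students.id; compute SUM(m.grade) per group.
  2: ids {6, 14, 20} → SUM(m.grade)=187
  5: ids {1, 9, 16, 17, 22, 26} → SUM(m.grade)=481
  10: ids {4} → SUM(m.grade)=50

Eve | 187 ; Dana | 481 ; Dana | 50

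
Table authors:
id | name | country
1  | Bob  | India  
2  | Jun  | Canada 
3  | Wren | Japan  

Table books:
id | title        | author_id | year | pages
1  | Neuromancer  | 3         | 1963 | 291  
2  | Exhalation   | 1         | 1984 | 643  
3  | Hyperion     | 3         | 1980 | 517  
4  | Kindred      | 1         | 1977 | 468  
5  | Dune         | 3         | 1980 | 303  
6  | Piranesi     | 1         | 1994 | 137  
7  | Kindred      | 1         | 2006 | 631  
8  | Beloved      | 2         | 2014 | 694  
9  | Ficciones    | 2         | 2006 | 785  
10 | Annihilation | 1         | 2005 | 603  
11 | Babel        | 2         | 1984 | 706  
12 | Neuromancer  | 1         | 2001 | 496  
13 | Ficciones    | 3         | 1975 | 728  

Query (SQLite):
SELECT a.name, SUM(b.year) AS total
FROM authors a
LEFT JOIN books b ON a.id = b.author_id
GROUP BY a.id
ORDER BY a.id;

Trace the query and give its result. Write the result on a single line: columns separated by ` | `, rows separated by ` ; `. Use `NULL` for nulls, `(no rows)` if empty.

LEFT JOIN keeps every authors row; unmatched ones get NULL for books columns.
Group by authors.id and compute SUM(b.year). SUM over an all-NULL group is NULL.
  1: ids {2, 4, 6, 7, 10, 12} → SUM(b.year)=11967
  2: ids {8, 9, 11} → SUM(b.year)=6004
  3: ids {1, 3, 5, 13} → SUM(b.year)=7898

Bob | 11967 ; Jun | 6004 ; Wren | 7898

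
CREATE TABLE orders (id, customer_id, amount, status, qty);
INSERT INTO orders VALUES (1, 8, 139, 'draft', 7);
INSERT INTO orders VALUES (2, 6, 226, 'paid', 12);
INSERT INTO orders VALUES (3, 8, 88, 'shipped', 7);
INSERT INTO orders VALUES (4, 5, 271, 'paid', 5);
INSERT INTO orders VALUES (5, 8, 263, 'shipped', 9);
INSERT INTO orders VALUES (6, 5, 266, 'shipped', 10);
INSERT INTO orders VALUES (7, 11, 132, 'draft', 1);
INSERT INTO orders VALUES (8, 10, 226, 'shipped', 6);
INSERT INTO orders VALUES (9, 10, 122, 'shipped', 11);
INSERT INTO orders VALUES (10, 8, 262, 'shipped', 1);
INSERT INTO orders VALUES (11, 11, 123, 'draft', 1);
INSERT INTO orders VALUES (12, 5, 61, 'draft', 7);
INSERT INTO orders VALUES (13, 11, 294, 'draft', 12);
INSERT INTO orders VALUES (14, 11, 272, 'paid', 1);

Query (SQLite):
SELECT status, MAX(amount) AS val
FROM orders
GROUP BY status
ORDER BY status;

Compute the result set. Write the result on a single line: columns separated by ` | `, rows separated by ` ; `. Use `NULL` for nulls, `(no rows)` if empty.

draft | 294 ; paid | 272 ; shipped | 266

Partition orders by status; compute MAX(amount) within each group.
  draft: ids {1, 7, 11, 12, 13} → MAX(amount)=294
  paid: ids {2, 4, 14} → MAX(amount)=272
  shipped: ids {3, 5, 6, 8, 9, 10} → MAX(amount)=266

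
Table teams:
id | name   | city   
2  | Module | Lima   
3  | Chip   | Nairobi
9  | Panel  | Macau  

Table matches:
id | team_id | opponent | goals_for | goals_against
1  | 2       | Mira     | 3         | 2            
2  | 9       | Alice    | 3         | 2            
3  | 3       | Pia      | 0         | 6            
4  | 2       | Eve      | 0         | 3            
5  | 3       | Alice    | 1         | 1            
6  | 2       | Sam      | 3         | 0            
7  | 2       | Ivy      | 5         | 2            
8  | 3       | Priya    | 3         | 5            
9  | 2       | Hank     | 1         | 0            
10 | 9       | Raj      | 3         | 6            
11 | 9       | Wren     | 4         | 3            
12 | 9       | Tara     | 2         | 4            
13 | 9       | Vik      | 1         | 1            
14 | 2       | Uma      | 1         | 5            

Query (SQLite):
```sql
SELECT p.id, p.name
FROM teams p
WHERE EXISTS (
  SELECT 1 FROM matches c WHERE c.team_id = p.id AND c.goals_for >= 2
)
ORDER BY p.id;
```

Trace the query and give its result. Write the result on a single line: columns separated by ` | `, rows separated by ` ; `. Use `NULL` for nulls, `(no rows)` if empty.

For each teams row, check whether any matches with matching team_id has goals_for >= 2.
Keep rows where that is true.

2 | Module ; 3 | Chip ; 9 | Panel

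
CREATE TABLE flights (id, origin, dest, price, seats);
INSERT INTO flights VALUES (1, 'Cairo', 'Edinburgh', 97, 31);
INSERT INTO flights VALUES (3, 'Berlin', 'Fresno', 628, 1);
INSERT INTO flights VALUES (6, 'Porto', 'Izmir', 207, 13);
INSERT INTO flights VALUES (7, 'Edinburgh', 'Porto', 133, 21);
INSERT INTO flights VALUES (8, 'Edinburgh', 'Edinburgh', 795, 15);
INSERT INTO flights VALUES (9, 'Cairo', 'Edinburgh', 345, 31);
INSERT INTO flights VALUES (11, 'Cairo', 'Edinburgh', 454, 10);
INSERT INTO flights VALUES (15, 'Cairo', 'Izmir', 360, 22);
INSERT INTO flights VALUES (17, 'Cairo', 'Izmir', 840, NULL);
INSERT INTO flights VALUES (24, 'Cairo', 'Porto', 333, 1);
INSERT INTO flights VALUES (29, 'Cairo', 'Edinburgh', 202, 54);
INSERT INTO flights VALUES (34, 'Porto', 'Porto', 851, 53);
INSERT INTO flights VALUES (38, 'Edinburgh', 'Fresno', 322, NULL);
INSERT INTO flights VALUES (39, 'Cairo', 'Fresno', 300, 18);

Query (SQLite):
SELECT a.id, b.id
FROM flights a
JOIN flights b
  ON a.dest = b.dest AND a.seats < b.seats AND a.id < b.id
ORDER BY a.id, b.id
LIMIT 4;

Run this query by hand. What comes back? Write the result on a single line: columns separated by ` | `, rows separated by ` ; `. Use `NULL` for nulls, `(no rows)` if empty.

1 | 29 ; 3 | 39 ; 6 | 15 ; 7 | 34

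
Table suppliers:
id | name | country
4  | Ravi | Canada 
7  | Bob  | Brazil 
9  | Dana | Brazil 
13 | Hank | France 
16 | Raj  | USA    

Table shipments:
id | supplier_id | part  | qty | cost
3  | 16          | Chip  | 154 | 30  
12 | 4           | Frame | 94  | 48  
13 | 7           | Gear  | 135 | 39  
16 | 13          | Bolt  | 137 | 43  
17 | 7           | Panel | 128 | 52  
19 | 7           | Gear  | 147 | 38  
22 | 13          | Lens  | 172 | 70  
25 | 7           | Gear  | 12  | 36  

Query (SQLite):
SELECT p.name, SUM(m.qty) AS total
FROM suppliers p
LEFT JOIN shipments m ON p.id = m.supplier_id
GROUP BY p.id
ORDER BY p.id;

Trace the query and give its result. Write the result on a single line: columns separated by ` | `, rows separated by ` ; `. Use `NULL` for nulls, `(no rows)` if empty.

LEFT JOIN keeps every suppliers row; unmatched ones get NULL for shipments columns.
Group by suppliers.id and compute SUM(m.qty). SUM over an all-NULL group is NULL.
  4: ids {12} → SUM(m.qty)=94
  7: ids {13, 17, 19, 25} → SUM(m.qty)=422
  9: ids {—} → SUM(m.qty)=NULL
  13: ids {16, 22} → SUM(m.qty)=309
  16: ids {3} → SUM(m.qty)=154

Ravi | 94 ; Bob | 422 ; Dana | NULL ; Hank | 309 ; Raj | 154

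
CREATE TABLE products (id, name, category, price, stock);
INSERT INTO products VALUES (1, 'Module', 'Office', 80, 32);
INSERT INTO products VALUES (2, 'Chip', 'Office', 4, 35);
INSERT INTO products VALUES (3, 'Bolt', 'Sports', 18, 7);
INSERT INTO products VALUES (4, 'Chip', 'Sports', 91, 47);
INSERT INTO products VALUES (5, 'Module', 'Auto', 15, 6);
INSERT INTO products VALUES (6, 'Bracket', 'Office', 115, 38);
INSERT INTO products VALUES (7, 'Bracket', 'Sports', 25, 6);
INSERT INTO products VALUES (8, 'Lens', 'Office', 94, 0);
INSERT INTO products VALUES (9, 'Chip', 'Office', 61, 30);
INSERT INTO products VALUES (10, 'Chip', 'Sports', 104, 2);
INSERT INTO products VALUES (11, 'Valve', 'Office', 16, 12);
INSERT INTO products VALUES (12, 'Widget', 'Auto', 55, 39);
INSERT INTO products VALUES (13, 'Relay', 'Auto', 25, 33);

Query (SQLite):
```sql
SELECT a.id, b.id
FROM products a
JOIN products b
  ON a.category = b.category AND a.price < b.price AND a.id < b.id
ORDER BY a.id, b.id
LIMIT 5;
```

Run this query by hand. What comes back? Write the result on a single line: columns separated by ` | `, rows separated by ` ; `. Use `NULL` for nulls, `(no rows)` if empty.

Pairs (a,b) with same category, a.price < b.price, a.id < b.id.
category groups: Auto:{5,12,13} Office:{1,2,6,8,9,11} Sports:{3,4,7,10}
Ordered by (a.id, b.id); first 5.

1 | 6 ; 1 | 8 ; 2 | 6 ; 2 | 8 ; 2 | 9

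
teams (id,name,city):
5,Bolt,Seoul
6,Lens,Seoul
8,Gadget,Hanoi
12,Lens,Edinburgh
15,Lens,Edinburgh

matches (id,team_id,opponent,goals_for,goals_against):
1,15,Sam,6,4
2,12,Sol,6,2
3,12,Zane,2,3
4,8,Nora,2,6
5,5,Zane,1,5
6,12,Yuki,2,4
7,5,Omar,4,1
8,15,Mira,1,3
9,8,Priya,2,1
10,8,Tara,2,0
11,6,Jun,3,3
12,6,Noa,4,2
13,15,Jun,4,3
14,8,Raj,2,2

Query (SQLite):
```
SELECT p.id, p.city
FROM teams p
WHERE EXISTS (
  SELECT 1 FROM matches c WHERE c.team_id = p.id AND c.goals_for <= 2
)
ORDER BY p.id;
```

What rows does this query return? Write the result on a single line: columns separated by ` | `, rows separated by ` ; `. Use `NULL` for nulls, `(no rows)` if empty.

5 | Seoul ; 8 | Hanoi ; 12 | Edinburgh ; 15 | Edinburgh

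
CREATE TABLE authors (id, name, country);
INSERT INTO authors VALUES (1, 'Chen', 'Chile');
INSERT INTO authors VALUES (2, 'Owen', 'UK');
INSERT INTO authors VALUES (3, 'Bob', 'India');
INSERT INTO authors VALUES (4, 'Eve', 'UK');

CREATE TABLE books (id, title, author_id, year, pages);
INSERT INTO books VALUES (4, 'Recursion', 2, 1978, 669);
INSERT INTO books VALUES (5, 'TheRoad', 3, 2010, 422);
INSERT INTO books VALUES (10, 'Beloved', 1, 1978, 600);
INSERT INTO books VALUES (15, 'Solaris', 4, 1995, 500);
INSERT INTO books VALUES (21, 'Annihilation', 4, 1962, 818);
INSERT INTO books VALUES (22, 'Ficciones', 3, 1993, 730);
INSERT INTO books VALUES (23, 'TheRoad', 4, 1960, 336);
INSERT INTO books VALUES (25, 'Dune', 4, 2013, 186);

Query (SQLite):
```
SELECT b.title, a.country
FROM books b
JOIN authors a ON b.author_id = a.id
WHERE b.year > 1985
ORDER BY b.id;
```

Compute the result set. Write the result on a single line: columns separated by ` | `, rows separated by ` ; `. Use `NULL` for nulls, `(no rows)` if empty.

Each books row matches the authors row where author_id = authors.id.
Then keep rows with b.year > 1985.

TheRoad | India ; Solaris | UK ; Ficciones | India ; Dune | UK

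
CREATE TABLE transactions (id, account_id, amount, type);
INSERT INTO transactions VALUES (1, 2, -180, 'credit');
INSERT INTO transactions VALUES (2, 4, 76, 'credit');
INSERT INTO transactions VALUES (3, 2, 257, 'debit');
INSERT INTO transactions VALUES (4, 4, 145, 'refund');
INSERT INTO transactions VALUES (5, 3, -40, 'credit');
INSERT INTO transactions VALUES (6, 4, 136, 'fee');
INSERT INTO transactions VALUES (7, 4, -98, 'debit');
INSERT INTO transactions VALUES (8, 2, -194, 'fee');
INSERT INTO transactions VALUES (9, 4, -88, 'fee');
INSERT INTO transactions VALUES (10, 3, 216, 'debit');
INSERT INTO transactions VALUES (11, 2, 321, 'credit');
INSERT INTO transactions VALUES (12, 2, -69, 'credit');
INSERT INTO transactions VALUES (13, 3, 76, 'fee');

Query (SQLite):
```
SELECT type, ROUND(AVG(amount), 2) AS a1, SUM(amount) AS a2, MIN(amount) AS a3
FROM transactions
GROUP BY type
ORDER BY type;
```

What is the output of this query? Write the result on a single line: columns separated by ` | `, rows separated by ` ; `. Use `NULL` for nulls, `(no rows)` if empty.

Group transactions by type.
Per group compute: ROUND(AVG(amount), 2), SUM(amount), MIN(amount).
  credit: ids {1, 2, 5, 11, 12} → ROUND(AVG(amount), 2)=21.6, SUM(amount)=108, MIN(amount)=-180
  debit: ids {3, 7, 10} → ROUND(AVG(amount), 2)=125, SUM(amount)=375, MIN(amount)=-98
  fee: ids {6, 8, 9, 13} → ROUND(AVG(amount), 2)=-17.5, SUM(amount)=-70, MIN(amount)=-194
  refund: ids {4} → ROUND(AVG(amount), 2)=145, SUM(amount)=145, MIN(amount)=145

credit | 21.6 | 108 | -180 ; debit | 125 | 375 | -98 ; fee | -17.5 | -70 | -194 ; refund | 145 | 145 | 145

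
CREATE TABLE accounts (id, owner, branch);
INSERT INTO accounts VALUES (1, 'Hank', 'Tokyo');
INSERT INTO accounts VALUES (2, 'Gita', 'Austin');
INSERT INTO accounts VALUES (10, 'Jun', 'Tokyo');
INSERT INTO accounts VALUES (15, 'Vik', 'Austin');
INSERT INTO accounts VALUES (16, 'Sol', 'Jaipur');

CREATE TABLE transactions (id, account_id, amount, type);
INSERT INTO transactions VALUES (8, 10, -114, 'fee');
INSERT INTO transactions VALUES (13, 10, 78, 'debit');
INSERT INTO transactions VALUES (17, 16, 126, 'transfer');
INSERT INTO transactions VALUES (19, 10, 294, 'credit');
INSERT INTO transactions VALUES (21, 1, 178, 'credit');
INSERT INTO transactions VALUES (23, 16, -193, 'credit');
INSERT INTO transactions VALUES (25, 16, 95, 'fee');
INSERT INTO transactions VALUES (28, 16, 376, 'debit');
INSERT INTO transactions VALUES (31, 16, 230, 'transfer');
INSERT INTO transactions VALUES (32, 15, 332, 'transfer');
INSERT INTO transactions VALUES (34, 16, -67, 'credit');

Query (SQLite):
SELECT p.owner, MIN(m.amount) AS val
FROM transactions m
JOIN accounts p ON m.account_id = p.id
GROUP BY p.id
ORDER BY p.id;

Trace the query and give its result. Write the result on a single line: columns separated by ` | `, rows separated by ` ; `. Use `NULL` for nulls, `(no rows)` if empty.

Hank | 178 ; Jun | -114 ; Vik | 332 ; Sol | -193

Join each transactions row to its accounts via account_id.
Group joined rows by accounts.id; compute MIN(m.amount) per group.
  1: ids {21} → MIN(m.amount)=178
  10: ids {8, 13, 19} → MIN(m.amount)=-114
  15: ids {32} → MIN(m.amount)=332
  16: ids {17, 23, 25, 28, 31, 34} → MIN(m.amount)=-193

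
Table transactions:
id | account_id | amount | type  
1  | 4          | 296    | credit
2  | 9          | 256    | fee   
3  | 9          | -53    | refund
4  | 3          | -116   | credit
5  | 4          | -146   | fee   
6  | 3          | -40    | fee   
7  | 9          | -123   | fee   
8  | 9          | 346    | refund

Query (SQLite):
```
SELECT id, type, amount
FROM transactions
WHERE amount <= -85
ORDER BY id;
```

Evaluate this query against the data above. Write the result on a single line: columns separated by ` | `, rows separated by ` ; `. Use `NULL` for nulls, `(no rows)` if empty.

4 | credit | -116 ; 5 | fee | -146 ; 7 | fee | -123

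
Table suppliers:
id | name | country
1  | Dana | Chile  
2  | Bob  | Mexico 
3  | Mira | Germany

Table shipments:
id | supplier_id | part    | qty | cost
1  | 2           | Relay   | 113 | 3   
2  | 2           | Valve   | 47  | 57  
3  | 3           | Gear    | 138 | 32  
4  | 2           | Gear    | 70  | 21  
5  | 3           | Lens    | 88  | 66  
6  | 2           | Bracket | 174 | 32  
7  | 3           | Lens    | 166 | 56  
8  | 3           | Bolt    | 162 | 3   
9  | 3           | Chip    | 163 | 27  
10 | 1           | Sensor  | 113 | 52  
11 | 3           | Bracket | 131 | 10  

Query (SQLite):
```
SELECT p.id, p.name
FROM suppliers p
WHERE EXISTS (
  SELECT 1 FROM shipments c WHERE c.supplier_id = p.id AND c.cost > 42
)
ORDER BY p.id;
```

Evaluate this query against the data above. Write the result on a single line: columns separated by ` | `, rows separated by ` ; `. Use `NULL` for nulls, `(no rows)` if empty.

1 | Dana ; 2 | Bob ; 3 | Mira

For each suppliers row, check whether any shipments with matching supplier_id has cost > 42.
Keep rows where that is true.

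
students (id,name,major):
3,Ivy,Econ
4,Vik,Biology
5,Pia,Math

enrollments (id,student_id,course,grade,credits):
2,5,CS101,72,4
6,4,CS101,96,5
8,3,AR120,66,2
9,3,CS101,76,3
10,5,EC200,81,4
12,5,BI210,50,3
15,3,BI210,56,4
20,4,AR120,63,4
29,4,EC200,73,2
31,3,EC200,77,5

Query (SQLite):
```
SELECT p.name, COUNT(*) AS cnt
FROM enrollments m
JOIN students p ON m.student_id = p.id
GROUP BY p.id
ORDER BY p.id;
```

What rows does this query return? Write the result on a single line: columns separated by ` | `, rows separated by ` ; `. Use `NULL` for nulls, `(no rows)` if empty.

Join each enrollments row to its students via student_id.
Group joined rows by students.id; compute COUNT(*) per group.
  3: ids {8, 9, 15, 31} → COUNT(*)=4
  4: ids {6, 20, 29} → COUNT(*)=3
  5: ids {2, 10, 12} → COUNT(*)=3

Ivy | 4 ; Vik | 3 ; Pia | 3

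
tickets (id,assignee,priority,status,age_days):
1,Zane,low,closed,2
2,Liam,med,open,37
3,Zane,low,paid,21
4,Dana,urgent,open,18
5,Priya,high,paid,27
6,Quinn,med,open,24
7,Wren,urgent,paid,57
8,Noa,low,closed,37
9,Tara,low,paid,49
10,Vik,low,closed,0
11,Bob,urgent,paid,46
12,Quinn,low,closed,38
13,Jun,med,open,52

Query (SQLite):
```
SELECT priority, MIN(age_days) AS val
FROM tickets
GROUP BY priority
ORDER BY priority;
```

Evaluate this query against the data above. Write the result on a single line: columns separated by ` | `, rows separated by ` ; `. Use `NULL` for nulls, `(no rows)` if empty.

Partition tickets by priority; compute MIN(age_days) within each group.
  high: ids {5} → MIN(age_days)=27
  low: ids {1, 3, 8, 9, 10, 12} → MIN(age_days)=0
  med: ids {2, 6, 13} → MIN(age_days)=24
  urgent: ids {4, 7, 11} → MIN(age_days)=18

high | 27 ; low | 0 ; med | 24 ; urgent | 18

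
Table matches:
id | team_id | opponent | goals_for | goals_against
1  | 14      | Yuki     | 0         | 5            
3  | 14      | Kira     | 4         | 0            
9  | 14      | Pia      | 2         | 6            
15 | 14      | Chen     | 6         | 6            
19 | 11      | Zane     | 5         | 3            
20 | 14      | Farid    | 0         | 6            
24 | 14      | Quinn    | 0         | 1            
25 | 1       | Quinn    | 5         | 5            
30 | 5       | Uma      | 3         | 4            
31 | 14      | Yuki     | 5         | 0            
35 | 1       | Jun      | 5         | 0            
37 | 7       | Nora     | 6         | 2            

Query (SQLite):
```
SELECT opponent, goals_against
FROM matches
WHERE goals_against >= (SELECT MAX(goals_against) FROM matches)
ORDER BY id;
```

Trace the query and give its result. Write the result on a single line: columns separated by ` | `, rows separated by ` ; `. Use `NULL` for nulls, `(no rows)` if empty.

Pia | 6 ; Chen | 6 ; Farid | 6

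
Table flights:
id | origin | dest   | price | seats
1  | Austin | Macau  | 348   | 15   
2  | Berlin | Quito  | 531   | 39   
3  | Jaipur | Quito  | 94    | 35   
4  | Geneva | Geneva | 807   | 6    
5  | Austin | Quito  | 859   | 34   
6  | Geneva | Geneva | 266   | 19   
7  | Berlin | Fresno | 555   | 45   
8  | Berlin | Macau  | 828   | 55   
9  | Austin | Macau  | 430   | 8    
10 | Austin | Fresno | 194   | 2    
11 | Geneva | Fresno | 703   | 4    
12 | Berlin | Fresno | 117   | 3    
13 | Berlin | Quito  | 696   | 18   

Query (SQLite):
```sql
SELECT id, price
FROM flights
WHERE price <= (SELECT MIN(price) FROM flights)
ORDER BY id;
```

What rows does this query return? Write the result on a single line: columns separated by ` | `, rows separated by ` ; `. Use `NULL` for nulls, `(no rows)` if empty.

3 | 94

Scalar subquery: MIN(price) over all flights rows = 94.
Keep rows where price <= that value.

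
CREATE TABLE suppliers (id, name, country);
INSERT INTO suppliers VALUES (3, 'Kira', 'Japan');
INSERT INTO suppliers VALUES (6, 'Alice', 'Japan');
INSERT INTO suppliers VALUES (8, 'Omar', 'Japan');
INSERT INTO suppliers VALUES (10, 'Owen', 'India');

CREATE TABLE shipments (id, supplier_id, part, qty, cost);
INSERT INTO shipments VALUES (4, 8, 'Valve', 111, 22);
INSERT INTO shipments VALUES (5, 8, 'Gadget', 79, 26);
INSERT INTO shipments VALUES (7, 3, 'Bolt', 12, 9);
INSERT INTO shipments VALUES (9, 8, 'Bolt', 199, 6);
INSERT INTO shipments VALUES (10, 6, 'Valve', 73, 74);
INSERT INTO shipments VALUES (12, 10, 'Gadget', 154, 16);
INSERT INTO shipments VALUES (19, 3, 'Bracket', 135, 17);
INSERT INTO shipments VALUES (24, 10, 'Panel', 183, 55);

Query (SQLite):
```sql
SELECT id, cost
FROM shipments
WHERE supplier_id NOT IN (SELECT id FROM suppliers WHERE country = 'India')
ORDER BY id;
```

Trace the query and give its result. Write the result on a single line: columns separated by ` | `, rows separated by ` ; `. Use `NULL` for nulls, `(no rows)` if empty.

Inner query: suppliers.id where country = 'India'.
Outer: keep shipments rows whose supplier_id is not in that set.
Inner query → {10}

4 | 22 ; 5 | 26 ; 7 | 9 ; 9 | 6 ; 10 | 74 ; 19 | 17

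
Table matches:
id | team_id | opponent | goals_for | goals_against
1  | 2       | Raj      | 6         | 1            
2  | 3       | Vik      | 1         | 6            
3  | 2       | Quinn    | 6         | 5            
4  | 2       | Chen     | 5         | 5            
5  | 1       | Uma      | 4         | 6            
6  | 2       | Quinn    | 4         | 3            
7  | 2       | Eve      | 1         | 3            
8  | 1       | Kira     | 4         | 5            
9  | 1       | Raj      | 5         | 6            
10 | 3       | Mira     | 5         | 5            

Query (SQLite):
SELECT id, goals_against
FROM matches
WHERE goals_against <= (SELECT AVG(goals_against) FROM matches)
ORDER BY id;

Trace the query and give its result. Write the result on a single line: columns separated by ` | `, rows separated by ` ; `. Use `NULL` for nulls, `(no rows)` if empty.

Scalar subquery: AVG(goals_against) over all matches rows = 4.5.
Keep rows where goals_against <= that value.

1 | 1 ; 6 | 3 ; 7 | 3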